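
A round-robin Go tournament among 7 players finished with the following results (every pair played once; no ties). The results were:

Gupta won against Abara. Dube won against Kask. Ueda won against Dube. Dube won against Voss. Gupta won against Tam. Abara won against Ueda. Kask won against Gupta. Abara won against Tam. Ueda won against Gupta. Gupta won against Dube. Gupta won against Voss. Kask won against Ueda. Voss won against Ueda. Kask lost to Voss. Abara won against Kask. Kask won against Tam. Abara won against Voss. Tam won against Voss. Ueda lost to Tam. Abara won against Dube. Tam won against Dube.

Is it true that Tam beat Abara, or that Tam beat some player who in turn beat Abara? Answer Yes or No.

No

Tam did not beat Abara directly.
Tam beat Dube, Voss, Ueda, but each of them lost to Abara. No two-step path.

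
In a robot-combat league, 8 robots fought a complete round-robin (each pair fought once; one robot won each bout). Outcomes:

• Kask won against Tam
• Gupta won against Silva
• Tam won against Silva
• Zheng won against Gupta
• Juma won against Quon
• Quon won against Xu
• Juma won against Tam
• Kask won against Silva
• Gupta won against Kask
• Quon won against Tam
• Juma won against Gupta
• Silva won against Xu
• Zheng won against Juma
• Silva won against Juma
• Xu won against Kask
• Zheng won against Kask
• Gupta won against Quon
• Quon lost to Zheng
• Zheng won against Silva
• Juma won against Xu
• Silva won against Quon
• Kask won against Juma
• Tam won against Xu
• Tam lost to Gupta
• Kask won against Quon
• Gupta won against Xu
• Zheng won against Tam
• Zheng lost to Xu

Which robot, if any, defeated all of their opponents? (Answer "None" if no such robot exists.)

Highest win total is Zheng with 6 (out of 7 possible).
Zheng lost to Xu, so no robot went undefeated.

None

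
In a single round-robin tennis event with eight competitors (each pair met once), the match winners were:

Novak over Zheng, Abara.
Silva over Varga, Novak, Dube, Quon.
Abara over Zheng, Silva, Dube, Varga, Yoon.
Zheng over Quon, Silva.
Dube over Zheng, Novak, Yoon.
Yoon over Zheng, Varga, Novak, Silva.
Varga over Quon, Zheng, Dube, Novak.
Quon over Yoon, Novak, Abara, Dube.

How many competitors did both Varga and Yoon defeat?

Varga beat: Dube, Novak, Quon, Zheng.
Yoon beat: Varga, Silva, Novak, Zheng.
Both beat: Novak, Zheng — 2.

2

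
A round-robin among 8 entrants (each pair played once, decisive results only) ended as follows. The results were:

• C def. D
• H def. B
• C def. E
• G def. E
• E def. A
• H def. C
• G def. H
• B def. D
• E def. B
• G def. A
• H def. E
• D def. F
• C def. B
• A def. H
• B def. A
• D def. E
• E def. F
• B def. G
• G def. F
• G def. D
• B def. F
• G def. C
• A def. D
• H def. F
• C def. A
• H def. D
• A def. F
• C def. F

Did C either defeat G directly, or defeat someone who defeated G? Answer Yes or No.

C did not beat G directly.
C beat A, B, D, E, F. Of those, B beat G.

Yes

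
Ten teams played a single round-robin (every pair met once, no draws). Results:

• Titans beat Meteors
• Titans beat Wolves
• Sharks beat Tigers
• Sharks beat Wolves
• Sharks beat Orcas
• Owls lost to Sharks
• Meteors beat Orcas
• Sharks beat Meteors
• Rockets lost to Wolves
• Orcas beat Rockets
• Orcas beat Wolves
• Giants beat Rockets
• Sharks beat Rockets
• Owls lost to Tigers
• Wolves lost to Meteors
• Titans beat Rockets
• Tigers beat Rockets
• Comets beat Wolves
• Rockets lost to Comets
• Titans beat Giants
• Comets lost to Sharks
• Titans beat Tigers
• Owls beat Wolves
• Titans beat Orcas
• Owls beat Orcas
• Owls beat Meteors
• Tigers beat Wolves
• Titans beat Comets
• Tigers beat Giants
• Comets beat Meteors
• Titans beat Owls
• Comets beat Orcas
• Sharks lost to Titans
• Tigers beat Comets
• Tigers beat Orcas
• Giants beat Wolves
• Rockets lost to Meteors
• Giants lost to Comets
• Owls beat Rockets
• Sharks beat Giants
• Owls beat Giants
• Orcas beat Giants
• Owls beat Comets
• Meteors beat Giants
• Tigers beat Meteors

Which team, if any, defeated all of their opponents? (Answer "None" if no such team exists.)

Titans

Titans has 9 wins out of 9 opponents — a perfect record.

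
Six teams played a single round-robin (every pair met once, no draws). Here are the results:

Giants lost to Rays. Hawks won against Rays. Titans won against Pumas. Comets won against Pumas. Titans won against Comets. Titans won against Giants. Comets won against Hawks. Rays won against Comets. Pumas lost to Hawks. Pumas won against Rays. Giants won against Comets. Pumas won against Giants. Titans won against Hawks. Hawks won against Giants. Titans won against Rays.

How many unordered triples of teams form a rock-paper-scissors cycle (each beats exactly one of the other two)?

4

Of the C(6,3) = 20 triples, the cyclic ones are: {Hawks, Rays, Comets}; {Hawks, Comets, Giants}; {Rays, Comets, Pumas}; {Comets, Giants, Pumas}.
That is 4.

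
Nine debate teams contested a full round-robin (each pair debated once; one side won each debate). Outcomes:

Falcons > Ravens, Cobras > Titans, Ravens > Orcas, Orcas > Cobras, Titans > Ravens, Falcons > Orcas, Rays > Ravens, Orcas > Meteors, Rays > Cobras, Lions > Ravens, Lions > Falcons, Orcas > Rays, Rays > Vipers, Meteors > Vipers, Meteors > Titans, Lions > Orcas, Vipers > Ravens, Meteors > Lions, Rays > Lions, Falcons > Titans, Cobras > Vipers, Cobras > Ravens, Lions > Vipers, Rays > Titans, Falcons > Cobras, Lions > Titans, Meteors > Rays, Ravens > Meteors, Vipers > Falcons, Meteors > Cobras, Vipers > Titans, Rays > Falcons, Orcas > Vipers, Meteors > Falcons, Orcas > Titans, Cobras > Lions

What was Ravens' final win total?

Ravens' results: beat Meteors, Orcas; lost to Falcons, Cobras, Titans, Rays, Lions, Vipers.
That is 2 wins.

2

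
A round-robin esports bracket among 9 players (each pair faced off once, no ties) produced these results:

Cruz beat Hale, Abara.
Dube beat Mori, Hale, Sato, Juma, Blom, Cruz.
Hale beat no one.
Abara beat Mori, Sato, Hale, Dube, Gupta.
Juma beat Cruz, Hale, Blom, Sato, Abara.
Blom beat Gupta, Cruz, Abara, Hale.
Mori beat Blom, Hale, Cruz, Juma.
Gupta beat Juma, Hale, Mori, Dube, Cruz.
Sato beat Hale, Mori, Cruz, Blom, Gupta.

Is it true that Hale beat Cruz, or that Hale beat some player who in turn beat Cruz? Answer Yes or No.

No

Hale did not beat Cruz directly.
Hale beat no one, so there is no intermediate player.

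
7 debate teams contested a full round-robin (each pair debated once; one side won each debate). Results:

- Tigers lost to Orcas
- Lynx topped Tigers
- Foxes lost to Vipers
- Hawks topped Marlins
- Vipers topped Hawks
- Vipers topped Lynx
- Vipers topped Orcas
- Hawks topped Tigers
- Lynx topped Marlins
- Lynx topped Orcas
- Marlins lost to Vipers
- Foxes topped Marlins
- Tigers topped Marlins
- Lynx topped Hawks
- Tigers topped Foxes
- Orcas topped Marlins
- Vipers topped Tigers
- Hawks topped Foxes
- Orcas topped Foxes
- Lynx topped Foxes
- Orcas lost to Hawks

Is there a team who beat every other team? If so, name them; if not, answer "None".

Vipers

Vipers has 6 wins out of 6 opponents — a perfect record.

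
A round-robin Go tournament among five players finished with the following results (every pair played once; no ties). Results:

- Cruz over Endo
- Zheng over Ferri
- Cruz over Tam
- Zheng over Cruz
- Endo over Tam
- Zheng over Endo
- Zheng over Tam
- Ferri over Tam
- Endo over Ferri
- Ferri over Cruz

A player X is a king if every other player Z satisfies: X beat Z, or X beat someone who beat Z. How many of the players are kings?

1

Cruz cannot reach Zheng in two steps.
Ferri cannot reach Zheng in two steps.
Endo cannot reach Zheng in two steps.
Zheng reaches everyone (king).
Tam cannot reach Cruz, Ferri, Endo, Zheng in two steps.
Kings: Zheng — 1.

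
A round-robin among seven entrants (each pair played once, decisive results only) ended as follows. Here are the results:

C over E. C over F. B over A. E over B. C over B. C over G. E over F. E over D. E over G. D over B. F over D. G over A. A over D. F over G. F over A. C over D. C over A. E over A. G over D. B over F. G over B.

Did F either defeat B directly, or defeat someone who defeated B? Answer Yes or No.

F did not beat B directly.
F beat A, D, G. Of those, D beat B.

Yes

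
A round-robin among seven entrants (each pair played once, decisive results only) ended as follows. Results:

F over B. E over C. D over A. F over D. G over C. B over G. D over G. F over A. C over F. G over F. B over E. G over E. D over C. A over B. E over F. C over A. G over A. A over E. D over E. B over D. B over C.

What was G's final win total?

G's results: beat A, C, E, F; lost to B, D.
That is 4 wins.

4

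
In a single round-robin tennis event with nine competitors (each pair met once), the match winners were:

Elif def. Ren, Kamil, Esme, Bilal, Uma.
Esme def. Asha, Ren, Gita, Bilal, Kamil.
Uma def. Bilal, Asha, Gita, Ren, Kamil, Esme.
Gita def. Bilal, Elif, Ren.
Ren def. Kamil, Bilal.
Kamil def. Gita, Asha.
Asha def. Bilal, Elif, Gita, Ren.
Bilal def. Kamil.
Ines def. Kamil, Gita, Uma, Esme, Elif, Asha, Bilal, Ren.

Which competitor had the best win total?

Ines

Win totals: Bilal 1, Kamil 2, Ren 2, Ines 8, Esme 5, Elif 5, Asha 4, Gita 3, Uma 6.
Ines leads with 8 wins (next highest: 6).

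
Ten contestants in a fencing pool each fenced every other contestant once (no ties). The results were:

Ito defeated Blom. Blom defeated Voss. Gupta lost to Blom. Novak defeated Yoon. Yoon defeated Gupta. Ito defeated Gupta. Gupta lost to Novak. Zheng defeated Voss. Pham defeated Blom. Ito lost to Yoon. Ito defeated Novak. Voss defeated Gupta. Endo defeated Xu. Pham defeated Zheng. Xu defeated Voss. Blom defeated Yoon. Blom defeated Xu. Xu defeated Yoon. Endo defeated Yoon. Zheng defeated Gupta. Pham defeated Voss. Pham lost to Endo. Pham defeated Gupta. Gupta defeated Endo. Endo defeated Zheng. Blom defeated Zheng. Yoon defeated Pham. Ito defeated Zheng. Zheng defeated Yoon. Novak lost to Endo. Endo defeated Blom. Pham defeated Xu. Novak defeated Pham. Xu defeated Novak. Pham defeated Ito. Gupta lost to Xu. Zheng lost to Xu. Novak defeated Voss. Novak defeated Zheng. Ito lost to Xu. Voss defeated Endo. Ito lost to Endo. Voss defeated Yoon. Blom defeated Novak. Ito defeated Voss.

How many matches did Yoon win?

3

Yoon's results: beat Gupta, Ito, Pham; lost to Novak, Voss, Zheng, Endo, Xu, Blom.
That is 3 wins.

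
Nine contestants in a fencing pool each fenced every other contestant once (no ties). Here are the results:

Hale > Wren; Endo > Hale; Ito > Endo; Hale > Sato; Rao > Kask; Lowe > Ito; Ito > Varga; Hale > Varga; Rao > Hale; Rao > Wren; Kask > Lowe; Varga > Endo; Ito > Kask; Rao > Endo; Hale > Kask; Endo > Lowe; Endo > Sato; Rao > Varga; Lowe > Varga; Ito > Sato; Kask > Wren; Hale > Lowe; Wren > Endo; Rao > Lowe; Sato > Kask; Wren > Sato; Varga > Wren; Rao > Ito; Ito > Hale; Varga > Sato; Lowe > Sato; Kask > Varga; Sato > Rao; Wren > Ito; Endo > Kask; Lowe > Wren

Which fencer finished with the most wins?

Rao

Win totals: Rao 7, Varga 3, Hale 5, Lowe 4, Wren 3, Kask 3, Endo 4, Ito 5, Sato 2.
Rao leads with 7 wins (next highest: 5).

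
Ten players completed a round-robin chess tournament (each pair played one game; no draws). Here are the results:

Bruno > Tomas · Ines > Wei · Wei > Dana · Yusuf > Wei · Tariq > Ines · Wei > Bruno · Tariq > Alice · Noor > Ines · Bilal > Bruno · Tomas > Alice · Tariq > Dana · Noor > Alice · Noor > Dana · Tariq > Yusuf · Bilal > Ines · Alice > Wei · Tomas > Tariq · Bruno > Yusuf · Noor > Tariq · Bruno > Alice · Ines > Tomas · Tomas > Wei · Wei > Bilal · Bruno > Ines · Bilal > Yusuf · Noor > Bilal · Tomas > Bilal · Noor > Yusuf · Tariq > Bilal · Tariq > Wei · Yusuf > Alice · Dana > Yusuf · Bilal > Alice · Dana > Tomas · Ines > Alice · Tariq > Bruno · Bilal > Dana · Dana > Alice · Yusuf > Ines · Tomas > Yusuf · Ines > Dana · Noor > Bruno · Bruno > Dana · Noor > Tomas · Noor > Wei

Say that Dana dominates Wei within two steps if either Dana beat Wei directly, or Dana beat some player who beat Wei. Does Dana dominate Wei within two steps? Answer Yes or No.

Dana did not beat Wei directly.
Dana beat Yusuf, Alice, Tomas. Of those, Yusuf beat Wei.

Yes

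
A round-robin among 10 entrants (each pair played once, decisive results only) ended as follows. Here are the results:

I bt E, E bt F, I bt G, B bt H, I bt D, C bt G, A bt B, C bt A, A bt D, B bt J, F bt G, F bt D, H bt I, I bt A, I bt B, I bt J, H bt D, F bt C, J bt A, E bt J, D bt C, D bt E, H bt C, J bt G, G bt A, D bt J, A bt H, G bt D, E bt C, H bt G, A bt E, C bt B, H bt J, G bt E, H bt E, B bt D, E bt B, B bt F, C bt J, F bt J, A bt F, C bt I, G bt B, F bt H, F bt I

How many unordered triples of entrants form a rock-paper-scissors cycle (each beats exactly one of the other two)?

33

Win totals: A 5, B 4, C 5, D 3, E 4, F 6, G 4, H 6, I 6, J 2.
An entrant with w wins dominates both others in C(w,2) triples; summing gives 10 + 6 + 10 + 3 + 6 + 15 + 6 + 15 + 15 + 1 = 87 transitive triples.
Total triples C(10,3) = 120, so cyclic triples = 120 − 87 = 33.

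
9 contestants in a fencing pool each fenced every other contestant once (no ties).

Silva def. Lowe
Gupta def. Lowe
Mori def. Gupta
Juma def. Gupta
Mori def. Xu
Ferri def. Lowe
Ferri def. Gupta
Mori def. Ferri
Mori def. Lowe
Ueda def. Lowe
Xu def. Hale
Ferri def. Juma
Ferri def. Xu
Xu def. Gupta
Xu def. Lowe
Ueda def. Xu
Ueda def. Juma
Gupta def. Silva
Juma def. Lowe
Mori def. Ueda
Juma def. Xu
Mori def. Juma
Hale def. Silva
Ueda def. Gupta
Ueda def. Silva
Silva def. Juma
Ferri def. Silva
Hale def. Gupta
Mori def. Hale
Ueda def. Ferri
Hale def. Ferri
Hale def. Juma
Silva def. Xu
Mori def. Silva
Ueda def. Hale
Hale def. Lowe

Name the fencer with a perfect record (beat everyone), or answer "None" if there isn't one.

Mori has 8 wins out of 8 opponents — a perfect record.

Mori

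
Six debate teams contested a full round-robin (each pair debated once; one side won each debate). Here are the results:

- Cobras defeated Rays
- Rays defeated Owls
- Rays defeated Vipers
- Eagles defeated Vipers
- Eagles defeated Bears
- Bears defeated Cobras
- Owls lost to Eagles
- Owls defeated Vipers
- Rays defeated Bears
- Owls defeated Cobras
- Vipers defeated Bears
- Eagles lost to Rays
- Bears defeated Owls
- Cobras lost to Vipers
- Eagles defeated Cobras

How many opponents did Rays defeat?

Rays' results: beat Bears, Vipers, Owls, Eagles; lost to Cobras.
That is 4 wins.

4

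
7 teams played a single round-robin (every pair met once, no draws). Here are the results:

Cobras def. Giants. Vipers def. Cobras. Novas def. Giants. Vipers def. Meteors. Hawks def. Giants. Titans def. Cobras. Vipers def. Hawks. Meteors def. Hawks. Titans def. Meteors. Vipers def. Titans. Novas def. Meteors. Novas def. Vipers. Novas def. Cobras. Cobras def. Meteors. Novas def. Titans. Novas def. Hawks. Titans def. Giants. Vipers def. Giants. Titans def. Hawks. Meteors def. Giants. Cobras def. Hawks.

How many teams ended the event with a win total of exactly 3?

1

Win totals: Vipers 5, Giants 0, Meteors 2, Hawks 1, Cobras 3, Titans 4, Novas 6.
Exactly 3: Cobras — 1 team.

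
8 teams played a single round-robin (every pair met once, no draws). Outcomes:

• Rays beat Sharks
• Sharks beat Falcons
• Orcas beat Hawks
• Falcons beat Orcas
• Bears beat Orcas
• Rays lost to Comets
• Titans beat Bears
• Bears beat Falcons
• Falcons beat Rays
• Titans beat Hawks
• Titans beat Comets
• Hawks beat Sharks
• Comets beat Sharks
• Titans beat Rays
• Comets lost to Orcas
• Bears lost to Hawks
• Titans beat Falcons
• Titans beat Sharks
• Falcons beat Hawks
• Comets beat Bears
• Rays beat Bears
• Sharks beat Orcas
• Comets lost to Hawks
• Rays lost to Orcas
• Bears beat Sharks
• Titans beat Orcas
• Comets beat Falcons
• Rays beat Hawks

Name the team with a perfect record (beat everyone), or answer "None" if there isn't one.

Titans has 7 wins out of 7 opponents — a perfect record.

Titans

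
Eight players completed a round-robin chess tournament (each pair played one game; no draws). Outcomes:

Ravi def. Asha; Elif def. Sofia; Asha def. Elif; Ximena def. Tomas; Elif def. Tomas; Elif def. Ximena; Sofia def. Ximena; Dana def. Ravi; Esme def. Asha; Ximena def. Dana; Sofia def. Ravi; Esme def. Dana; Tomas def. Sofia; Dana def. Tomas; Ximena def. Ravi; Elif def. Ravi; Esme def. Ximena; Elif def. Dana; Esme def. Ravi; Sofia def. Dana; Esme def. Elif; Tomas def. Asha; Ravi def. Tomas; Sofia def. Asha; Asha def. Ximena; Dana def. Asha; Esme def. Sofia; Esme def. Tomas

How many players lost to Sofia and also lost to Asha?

1

Sofia beat: Asha, Ravi, Dana, Ximena.
Asha beat: Elif, Ximena.
Both beat: Ximena — 1.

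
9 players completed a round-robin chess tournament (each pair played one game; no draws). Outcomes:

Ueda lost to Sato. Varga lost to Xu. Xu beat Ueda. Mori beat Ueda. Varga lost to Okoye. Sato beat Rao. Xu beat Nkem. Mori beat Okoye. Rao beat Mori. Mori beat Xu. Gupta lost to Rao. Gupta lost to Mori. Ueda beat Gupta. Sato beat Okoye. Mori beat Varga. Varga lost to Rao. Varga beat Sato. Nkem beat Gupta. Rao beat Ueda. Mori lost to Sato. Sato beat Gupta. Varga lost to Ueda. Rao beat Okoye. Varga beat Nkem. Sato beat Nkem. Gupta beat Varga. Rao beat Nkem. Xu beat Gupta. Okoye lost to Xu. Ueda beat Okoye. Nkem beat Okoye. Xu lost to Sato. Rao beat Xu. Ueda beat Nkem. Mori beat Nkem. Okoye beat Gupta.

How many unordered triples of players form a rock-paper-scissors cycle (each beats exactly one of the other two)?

Win totals: Rao 7, Sato 7, Ueda 4, Gupta 1, Okoye 2, Mori 6, Varga 2, Nkem 2, Xu 5.
A player with w wins dominates both others in C(w,2) triples; summing gives 21 + 21 + 6 + 0 + 1 + 15 + 1 + 1 + 10 = 76 transitive triples.
Total triples C(9,3) = 84, so cyclic triples = 84 − 76 = 8.

8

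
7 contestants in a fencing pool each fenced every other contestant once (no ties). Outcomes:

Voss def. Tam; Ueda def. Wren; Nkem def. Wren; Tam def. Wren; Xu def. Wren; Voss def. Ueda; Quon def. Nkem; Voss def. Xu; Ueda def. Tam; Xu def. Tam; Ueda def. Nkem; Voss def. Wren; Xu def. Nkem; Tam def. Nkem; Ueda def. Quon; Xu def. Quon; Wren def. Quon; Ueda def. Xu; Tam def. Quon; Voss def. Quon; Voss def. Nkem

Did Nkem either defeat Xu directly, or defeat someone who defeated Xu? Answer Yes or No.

Nkem did not beat Xu directly.
Nkem beat Wren, but each of them lost to Xu. No two-step path.

No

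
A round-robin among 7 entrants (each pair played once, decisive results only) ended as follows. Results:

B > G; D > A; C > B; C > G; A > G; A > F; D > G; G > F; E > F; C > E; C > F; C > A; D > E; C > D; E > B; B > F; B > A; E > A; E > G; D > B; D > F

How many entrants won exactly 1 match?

1

Win totals: A 2, B 3, C 6, D 5, E 4, F 0, G 1.
Exactly 1: G — 1 entrant.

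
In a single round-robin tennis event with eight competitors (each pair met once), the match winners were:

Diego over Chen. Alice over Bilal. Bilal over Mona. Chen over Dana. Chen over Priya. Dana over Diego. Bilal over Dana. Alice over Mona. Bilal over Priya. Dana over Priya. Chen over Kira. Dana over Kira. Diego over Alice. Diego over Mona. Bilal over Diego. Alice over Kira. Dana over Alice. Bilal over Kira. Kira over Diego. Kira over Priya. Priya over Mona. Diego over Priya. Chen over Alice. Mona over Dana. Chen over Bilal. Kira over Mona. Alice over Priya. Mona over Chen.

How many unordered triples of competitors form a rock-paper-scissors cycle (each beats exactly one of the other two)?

Win totals: Priya 1, Mona 2, Kira 3, Chen 5, Diego 4, Dana 4, Alice 4, Bilal 5.
A competitor with w wins dominates both others in C(w,2) triples; summing gives 0 + 1 + 3 + 10 + 6 + 6 + 6 + 10 = 42 transitive triples.
Total triples C(8,3) = 56, so cyclic triples = 56 − 42 = 14.

14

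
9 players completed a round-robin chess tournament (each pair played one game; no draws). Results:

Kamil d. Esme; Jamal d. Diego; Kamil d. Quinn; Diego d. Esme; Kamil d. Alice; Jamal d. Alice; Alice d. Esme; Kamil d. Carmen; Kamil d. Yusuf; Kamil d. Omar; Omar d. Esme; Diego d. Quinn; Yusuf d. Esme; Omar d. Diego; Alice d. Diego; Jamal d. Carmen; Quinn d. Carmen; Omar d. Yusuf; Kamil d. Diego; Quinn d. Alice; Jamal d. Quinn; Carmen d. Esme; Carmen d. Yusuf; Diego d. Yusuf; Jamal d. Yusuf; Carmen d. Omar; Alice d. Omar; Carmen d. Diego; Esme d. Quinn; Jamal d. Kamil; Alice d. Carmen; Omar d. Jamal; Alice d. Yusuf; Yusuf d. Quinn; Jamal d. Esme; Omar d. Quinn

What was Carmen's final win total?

4

Carmen's results: beat Esme, Diego, Yusuf, Omar; lost to Kamil, Jamal, Alice, Quinn.
That is 4 wins.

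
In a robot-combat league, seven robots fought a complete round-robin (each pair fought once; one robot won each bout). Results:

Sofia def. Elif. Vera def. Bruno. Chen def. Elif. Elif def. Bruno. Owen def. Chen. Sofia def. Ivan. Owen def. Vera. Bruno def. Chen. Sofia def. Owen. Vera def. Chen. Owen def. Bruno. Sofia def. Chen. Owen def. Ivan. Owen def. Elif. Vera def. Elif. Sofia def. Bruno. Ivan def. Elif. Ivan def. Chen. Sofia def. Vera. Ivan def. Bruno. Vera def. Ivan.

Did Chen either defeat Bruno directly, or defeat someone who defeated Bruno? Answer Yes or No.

Chen did not beat Bruno directly.
Chen beat Elif. Of those, Elif beat Bruno.

Yes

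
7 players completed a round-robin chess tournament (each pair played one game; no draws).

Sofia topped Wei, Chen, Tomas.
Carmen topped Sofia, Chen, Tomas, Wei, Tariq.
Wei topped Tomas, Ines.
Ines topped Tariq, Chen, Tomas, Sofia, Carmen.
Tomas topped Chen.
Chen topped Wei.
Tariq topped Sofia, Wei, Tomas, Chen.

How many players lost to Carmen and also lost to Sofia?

3

Carmen beat: Wei, Chen, Tariq, Sofia, Tomas.
Sofia beat: Wei, Chen, Tomas.
Both beat: Wei, Chen, Tomas — 3.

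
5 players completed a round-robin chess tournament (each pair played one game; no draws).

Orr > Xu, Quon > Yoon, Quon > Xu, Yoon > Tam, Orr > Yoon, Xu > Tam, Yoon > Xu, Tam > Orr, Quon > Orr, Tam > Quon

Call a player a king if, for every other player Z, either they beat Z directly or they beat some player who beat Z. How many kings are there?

Orr cannot reach Quon in two steps.
Xu cannot reach Yoon in two steps.
Tam reaches everyone (king).
Yoon reaches everyone (king).
Quon reaches everyone (king).
Kings: Tam, Yoon, Quon — 3.

3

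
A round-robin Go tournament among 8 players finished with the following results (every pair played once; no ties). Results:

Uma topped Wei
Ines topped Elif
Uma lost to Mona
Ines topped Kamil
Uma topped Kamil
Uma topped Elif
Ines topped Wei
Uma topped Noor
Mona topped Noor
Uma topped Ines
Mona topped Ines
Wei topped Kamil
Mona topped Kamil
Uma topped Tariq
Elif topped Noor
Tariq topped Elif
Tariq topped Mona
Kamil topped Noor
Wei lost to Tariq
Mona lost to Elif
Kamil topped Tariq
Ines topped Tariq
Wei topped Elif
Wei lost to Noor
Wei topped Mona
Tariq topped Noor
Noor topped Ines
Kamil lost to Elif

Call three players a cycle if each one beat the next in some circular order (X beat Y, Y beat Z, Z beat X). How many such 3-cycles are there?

Win totals: Ines 4, Mona 4, Noor 2, Tariq 4, Kamil 2, Elif 3, Uma 6, Wei 3.
A player with w wins dominates both others in C(w,2) triples; summing gives 6 + 6 + 1 + 6 + 1 + 3 + 15 + 3 = 41 transitive triples.
Total triples C(8,3) = 56, so cyclic triples = 56 − 41 = 15.

15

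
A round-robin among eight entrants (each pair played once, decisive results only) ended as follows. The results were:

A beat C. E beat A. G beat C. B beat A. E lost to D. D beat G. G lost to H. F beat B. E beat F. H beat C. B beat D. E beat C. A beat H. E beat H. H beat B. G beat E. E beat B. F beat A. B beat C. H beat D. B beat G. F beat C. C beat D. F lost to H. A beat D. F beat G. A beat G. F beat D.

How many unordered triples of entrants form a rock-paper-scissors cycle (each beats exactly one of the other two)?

12

Win totals: A 4, B 4, C 1, D 2, E 5, F 5, G 2, H 5.
An entrant with w wins dominates both others in C(w,2) triples; summing gives 6 + 6 + 0 + 1 + 10 + 10 + 1 + 10 = 44 transitive triples.
Total triples C(8,3) = 56, so cyclic triples = 56 − 44 = 12.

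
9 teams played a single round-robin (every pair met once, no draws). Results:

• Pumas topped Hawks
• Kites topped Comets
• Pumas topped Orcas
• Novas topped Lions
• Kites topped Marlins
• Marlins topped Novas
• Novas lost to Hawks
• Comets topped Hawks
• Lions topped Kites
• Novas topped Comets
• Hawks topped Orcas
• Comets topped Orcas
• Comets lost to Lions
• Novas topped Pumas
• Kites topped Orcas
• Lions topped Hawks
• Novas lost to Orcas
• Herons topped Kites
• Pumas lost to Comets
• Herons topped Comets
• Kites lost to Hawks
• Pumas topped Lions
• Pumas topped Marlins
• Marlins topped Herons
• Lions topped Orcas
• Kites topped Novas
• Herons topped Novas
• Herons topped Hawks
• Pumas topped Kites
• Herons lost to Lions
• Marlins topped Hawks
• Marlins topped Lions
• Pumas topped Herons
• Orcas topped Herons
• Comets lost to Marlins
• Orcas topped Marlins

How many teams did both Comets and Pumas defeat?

2

Comets beat: Hawks, Pumas, Orcas.
Pumas beat: Marlins, Hawks, Herons, Lions, Orcas, Kites.
Both beat: Hawks, Orcas — 2.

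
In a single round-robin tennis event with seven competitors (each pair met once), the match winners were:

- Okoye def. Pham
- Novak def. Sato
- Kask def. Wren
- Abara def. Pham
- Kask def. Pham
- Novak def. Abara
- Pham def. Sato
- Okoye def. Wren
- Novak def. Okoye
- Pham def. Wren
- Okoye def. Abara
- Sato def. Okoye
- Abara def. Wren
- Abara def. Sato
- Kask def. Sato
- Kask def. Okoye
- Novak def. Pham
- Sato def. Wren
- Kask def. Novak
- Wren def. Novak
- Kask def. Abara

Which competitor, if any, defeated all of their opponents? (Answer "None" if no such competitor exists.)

Kask has 6 wins out of 6 opponents — a perfect record.

Kask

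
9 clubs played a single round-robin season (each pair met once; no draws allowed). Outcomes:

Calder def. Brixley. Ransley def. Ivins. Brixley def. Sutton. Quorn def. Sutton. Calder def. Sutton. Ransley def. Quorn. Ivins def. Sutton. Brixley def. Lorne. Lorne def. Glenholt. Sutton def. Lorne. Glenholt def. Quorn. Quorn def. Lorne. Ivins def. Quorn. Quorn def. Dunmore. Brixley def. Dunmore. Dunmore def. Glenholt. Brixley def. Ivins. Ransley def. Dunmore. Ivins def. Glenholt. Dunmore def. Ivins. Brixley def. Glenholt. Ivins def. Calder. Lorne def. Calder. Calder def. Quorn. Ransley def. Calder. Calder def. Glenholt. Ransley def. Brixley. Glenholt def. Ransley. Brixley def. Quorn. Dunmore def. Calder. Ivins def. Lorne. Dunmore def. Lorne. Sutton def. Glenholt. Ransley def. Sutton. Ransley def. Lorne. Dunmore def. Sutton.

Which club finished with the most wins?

Ransley

Win totals: Brixley 6, Ransley 7, Quorn 3, Calder 4, Ivins 5, Dunmore 5, Glenholt 2, Lorne 2, Sutton 2.
Ransley leads with 7 wins (next highest: 6).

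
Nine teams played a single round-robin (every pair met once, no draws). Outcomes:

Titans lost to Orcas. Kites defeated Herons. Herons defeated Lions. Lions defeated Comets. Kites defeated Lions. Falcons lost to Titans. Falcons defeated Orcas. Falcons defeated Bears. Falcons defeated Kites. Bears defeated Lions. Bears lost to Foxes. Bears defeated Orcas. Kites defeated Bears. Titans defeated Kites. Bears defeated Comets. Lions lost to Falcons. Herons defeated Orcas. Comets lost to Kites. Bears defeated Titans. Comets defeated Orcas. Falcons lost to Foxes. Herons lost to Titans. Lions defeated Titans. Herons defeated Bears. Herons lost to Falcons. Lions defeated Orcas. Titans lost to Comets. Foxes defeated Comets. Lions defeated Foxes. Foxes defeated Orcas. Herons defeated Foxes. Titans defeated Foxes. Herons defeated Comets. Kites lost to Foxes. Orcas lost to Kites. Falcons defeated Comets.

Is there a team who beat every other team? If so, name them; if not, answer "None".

None

Highest win total is Falcons with 6 (out of 8 possible).
Falcons lost to Titans, Foxes, so no team went undefeated.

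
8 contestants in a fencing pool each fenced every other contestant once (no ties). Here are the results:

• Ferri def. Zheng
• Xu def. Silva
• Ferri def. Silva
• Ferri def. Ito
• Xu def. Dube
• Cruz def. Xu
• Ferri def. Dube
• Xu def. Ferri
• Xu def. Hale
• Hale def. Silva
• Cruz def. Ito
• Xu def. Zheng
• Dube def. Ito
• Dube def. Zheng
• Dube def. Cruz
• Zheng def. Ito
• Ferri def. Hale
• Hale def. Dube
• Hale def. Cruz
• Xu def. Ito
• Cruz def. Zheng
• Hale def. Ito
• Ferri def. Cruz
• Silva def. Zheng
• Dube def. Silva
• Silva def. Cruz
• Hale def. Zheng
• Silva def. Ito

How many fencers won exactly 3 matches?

Win totals: Zheng 1, Silva 3, Hale 5, Dube 4, Ferri 6, Ito 0, Xu 6, Cruz 3.
Exactly 3: Silva, Cruz — 2 fencers.

2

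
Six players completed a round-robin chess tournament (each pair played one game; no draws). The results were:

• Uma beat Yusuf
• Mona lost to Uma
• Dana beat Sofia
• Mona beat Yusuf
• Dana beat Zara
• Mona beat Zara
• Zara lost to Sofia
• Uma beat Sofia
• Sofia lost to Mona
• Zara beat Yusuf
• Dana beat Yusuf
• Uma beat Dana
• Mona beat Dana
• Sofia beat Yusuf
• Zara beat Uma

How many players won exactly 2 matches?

Win totals: Yusuf 0, Mona 4, Dana 3, Zara 2, Sofia 2, Uma 4.
Exactly 2: Zara, Sofia — 2 players.

2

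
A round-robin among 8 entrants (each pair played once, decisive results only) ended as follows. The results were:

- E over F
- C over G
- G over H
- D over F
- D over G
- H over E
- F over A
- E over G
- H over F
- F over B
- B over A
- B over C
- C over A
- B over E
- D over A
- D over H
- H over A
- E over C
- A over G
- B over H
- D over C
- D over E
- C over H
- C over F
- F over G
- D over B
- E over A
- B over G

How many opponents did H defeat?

H's results: beat A, E, F; lost to B, C, D, G.
That is 3 wins.

3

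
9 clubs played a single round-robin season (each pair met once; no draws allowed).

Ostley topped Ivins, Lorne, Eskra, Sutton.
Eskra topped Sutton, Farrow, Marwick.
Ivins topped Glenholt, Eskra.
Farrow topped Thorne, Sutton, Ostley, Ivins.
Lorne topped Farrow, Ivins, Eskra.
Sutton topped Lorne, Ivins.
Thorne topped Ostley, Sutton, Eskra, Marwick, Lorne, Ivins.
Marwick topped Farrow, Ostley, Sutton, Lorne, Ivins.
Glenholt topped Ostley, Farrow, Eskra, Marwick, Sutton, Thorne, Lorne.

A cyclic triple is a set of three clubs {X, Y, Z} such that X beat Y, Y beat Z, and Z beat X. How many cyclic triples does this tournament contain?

18

Win totals: Ostley 4, Ivins 2, Farrow 4, Marwick 5, Glenholt 7, Eskra 3, Lorne 3, Sutton 2, Thorne 6.
A club with w wins dominates both others in C(w,2) triples; summing gives 6 + 1 + 6 + 10 + 21 + 3 + 3 + 1 + 15 = 66 transitive triples.
Total triples C(9,3) = 84, so cyclic triples = 84 − 66 = 18.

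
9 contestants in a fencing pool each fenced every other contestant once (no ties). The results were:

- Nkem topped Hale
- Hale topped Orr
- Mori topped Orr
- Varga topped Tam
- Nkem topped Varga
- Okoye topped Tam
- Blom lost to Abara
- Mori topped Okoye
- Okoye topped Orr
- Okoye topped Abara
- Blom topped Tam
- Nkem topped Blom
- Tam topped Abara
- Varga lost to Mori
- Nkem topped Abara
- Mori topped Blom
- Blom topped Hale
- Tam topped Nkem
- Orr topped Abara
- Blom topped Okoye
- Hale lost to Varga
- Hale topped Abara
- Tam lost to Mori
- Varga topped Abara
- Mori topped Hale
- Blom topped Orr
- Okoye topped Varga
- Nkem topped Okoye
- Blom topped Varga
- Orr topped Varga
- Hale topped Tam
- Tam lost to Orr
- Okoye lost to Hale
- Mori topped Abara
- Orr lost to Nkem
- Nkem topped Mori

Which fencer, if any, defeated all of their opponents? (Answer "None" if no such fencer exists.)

None

Highest win total is Nkem with 7 (out of 8 possible).
Nkem lost to Tam, so no fencer went undefeated.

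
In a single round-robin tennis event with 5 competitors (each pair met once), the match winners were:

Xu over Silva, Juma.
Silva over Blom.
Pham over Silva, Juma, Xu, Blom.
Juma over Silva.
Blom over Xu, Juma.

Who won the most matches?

Pham

Win totals: Xu 2, Pham 4, Blom 2, Juma 1, Silva 1.
Pham leads with 4 wins (next highest: 2).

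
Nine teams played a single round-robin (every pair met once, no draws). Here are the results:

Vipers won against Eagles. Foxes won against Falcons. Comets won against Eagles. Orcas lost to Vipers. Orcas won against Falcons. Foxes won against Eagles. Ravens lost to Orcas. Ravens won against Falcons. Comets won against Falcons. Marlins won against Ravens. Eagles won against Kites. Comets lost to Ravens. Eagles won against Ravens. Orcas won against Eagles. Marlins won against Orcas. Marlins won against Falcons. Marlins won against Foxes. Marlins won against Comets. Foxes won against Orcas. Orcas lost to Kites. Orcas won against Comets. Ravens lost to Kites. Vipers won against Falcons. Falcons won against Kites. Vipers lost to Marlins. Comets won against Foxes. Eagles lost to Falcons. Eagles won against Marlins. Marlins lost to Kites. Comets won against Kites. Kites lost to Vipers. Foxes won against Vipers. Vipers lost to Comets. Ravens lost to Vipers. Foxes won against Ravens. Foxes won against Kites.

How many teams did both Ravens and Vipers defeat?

Ravens beat: Comets, Falcons.
Vipers beat: Ravens, Orcas, Kites, Falcons, Eagles.
Both beat: Falcons — 1.

1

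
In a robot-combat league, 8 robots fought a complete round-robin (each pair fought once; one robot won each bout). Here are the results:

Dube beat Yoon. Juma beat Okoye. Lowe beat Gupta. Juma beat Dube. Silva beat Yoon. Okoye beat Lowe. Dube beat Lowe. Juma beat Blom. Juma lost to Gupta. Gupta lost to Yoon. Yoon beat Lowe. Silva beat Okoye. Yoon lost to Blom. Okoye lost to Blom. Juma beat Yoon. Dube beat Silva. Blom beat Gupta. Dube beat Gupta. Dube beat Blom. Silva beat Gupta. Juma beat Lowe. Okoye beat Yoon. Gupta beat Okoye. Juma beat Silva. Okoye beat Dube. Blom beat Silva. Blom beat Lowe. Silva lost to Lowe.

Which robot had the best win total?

Win totals: Okoye 3, Dube 5, Blom 5, Yoon 2, Lowe 2, Silva 3, Juma 6, Gupta 2.
Juma leads with 6 wins (next highest: 5).

Juma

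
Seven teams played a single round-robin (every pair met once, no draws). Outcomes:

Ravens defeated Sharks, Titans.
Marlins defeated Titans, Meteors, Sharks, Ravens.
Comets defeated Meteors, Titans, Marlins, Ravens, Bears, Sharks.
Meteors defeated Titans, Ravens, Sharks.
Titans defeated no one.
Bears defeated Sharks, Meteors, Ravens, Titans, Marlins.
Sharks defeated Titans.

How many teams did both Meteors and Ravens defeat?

2

Meteors beat: Titans, Ravens, Sharks.
Ravens beat: Titans, Sharks.
Both beat: Titans, Sharks — 2.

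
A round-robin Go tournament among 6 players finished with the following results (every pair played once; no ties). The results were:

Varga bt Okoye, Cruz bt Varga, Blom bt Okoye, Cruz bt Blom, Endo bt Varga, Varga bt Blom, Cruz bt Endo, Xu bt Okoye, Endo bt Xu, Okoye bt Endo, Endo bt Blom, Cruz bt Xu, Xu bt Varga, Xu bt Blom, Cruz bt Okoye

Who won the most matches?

Win totals: Cruz 5, Blom 1, Okoye 1, Xu 3, Endo 3, Varga 2.
Cruz leads with 5 wins (next highest: 3).

Cruz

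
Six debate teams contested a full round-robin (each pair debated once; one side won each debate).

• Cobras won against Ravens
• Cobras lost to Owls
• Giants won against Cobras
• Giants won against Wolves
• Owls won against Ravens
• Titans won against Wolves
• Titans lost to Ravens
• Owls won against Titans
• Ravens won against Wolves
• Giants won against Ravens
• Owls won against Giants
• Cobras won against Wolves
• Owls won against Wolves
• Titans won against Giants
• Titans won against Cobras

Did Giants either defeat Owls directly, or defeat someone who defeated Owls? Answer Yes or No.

No

Giants did not beat Owls directly.
Giants beat Wolves, Cobras, Ravens, but each of them lost to Owls. No two-step path.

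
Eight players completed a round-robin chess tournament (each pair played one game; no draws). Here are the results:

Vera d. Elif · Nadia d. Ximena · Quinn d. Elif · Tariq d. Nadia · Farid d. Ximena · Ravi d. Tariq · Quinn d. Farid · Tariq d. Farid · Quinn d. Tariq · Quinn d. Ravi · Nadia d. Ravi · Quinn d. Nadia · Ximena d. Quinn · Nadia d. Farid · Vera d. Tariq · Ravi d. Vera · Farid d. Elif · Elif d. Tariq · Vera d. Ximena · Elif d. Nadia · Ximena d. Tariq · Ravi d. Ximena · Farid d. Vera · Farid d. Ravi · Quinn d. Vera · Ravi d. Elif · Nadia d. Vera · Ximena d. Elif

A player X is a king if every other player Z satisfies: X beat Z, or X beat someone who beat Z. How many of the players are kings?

5

Nadia reaches everyone (king).
Vera cannot reach Ravi in two steps.
Ravi reaches everyone (king).
Farid reaches everyone (king).
Quinn reaches everyone (king).
Elif cannot reach Quinn in two steps.
Ximena reaches everyone (king).
Tariq cannot reach Quinn in two steps.
Kings: Nadia, Ravi, Farid, Quinn, Ximena — 5.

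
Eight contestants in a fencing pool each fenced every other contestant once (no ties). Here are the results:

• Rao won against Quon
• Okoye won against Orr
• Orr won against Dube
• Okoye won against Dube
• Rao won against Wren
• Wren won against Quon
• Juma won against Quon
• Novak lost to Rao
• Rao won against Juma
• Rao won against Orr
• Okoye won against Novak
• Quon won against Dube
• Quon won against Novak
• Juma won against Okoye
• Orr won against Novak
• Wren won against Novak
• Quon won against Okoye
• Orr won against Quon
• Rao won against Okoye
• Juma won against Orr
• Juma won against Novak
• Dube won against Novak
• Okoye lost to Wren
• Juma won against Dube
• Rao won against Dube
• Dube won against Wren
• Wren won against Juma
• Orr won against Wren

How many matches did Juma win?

Juma's results: beat Okoye, Quon, Orr, Dube, Novak; lost to Wren, Rao.
That is 5 wins.

5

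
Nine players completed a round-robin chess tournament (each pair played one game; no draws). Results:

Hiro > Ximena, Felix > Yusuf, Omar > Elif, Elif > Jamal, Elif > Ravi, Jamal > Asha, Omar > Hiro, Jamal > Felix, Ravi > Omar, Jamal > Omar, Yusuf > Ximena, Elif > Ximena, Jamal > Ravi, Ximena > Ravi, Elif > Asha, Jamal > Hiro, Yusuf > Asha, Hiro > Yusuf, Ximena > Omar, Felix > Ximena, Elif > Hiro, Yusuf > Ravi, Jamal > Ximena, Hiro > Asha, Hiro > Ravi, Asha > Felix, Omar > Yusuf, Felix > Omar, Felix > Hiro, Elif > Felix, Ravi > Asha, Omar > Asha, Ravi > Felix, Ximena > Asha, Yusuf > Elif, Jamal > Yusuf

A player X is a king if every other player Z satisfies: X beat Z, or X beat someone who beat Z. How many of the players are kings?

4

Felix cannot reach Jamal in two steps.
Jamal reaches everyone (king).
Ximena cannot reach Jamal in two steps.
Asha cannot reach Jamal, Elif, Ravi in two steps.
Omar reaches everyone (king).
Yusuf reaches everyone (king).
Elif reaches everyone (king).
Hiro cannot reach Jamal in two steps.
Ravi cannot reach Jamal in two steps.
Kings: Jamal, Omar, Yusuf, Elif — 4.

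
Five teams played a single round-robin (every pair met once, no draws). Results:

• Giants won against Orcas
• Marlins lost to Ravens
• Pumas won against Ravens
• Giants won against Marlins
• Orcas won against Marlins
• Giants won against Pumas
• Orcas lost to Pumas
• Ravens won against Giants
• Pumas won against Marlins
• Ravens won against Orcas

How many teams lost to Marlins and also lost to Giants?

Marlins beat: no one.
Giants beat: Pumas, Orcas, Marlins.
No one was beaten by both.

0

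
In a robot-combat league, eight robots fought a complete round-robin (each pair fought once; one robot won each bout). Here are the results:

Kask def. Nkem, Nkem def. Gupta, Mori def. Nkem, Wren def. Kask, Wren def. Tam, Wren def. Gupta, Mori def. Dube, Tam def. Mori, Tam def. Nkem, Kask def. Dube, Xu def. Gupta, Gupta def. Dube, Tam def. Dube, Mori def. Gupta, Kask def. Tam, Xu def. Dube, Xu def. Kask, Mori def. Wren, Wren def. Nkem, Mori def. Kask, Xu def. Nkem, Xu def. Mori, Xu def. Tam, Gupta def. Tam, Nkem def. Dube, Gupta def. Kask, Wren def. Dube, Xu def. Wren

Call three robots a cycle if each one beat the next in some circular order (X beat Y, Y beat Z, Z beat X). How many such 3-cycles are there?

5

Win totals: Gupta 3, Mori 5, Tam 3, Kask 3, Xu 7, Nkem 2, Wren 5, Dube 0.
A robot with w wins dominates both others in C(w,2) triples; summing gives 3 + 10 + 3 + 3 + 21 + 1 + 10 + 0 = 51 transitive triples.
Total triples C(8,3) = 56, so cyclic triples = 56 − 51 = 5.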